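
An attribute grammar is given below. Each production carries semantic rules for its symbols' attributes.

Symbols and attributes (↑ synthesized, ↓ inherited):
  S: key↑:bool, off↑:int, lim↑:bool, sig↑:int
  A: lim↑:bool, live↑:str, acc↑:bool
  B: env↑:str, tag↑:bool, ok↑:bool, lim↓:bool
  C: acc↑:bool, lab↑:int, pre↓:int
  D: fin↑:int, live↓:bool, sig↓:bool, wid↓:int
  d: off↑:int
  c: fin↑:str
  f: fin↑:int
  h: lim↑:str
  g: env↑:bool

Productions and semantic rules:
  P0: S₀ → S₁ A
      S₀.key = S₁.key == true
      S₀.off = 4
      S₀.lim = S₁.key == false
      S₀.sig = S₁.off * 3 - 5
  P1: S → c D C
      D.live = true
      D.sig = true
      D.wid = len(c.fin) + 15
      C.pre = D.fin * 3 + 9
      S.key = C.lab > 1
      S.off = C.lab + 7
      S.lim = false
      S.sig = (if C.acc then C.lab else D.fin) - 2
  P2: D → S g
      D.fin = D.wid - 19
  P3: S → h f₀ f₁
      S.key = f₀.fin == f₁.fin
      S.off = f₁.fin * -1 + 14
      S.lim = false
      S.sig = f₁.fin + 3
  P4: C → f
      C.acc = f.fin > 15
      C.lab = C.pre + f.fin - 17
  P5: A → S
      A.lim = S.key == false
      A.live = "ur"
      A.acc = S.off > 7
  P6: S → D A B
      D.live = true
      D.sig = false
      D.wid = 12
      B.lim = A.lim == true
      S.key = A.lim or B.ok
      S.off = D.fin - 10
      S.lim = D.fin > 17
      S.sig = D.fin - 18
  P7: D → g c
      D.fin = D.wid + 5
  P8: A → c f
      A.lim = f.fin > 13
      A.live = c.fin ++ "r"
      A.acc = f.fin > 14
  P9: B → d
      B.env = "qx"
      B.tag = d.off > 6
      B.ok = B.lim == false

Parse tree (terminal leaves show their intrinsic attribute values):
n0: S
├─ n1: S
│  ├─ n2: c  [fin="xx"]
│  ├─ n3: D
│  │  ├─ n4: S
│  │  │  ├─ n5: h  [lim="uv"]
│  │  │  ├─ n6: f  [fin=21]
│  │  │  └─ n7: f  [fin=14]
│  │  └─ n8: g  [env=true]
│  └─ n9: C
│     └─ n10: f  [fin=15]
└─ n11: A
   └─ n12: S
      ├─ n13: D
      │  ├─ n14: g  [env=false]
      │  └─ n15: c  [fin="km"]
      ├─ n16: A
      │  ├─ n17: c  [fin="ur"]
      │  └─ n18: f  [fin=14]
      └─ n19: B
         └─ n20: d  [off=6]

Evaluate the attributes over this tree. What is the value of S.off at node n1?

1. n2.fin = "xx"  [terminal]
2. n3.live = true  [true]
3. n3.sig = true  [true]
4. n3.wid = 17  [len(c.fin) + 15]
5. n5.lim = "uv"  [terminal]
6. n6.fin = 21  [terminal]
7. n7.fin = 14  [terminal]
8. n4.key = false  [f₀.fin == f₁.fin]
9. n4.off = 0  [f₁.fin * -1 + 14]
10. n4.lim = false  [false]
11. n4.sig = 17  [f₁.fin + 3]
12. n8.env = true  [terminal]
13. n3.fin = -2  [D.wid - 19]
14. n9.pre = 3  [D.fin * 3 + 9]
15. n10.fin = 15  [terminal]
16. n9.acc = false  [f.fin > 15]
17. n9.lab = 1  [C.pre + f.fin - 17]
18. n1.key = false  [C.lab > 1]
19. n1.off = 8  [C.lab + 7]
20. n1.lim = false  [false]
21. n1.sig = -4  [(if C.acc then C.lab else D.fin) - 2]
22. n13.live = true  [true]
23. n13.sig = false  [false]
24. n13.wid = 12  [12]
25. n14.env = false  [terminal]
26. n15.fin = "km"  [terminal]
27. n13.fin = 17  [D.wid + 5]
28. n17.fin = "ur"  [terminal]
29. n18.fin = 14  [terminal]
30. n16.lim = true  [f.fin > 13]
31. n16.live = "urr"  [c.fin ++ "r"]
32. n16.acc = false  [f.fin > 14]
33. n19.lim = true  [A.lim == true]
34. n20.off = 6  [terminal]
35. n19.env = "qx"  ["qx"]
36. n19.tag = false  [d.off > 6]
37. n19.ok = false  [B.lim == false]
38. n12.key = true  [A.lim or B.ok]
39. n12.off = 7  [D.fin - 10]
40. n12.lim = false  [D.fin > 17]
41. n12.sig = -1  [D.fin - 18]
42. n11.lim = false  [S.key == false]
43. n11.live = "ur"  ["ur"]
44. n11.acc = false  [S.off > 7]
45. n0.key = false  [S₁.key == true]
46. n0.off = 4  [4]
47. n0.lim = true  [S₁.key == false]
48. n0.sig = 19  [S₁.off * 3 - 5]

8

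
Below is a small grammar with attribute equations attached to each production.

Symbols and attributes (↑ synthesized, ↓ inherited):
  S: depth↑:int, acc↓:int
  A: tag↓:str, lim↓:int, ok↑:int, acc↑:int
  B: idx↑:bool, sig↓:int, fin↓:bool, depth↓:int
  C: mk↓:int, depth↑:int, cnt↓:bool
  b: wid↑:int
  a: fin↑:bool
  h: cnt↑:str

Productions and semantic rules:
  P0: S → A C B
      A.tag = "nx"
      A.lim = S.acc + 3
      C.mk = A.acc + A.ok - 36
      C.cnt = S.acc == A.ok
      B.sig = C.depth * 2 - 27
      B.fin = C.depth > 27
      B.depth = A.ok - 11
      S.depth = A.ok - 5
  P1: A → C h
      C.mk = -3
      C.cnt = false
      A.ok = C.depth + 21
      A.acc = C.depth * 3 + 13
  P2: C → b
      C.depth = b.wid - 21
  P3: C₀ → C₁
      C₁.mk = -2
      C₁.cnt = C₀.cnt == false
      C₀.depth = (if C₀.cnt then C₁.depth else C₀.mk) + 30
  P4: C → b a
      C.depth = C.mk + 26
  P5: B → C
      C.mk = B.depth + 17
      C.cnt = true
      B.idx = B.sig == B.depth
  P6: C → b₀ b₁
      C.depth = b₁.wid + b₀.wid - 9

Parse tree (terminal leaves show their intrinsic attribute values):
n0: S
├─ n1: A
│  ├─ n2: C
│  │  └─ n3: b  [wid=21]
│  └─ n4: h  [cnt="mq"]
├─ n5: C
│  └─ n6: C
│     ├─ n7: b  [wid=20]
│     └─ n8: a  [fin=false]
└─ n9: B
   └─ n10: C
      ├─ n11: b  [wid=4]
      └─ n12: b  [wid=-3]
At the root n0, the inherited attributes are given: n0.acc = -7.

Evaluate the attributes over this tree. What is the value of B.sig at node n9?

1. n0.acc = -7  [given at root]
2. n1.tag = "nx"  ["nx"]
3. n1.lim = -4  [S.acc + 3]
4. n2.mk = -3  [-3]
5. n2.cnt = false  [false]
6. n3.wid = 21  [terminal]
7. n2.depth = 0  [b.wid - 21]
8. n4.cnt = "mq"  [terminal]
9. n1.ok = 21  [C.depth + 21]
10. n1.acc = 13  [C.depth * 3 + 13]
11. n5.mk = -2  [A.acc + A.ok - 36]
12. n5.cnt = false  [S.acc == A.ok]
13. n6.mk = -2  [-2]
14. n6.cnt = true  [C₀.cnt == false]
15. n7.wid = 20  [terminal]
16. n8.fin = false  [terminal]
17. n6.depth = 24  [C.mk + 26]
18. n5.depth = 28  [(if C₀.cnt then C₁.depth else C₀.mk) + 30]
19. n9.sig = 29  [C.depth * 2 - 27]
20. n9.fin = true  [C.depth > 27]
21. n9.depth = 10  [A.ok - 11]
22. n10.mk = 27  [B.depth + 17]
23. n10.cnt = true  [true]
24. n11.wid = 4  [terminal]
25. n12.wid = -3  [terminal]
26. n10.depth = -8  [b₁.wid + b₀.wid - 9]
27. n9.idx = false  [B.sig == B.depth]
28. n0.depth = 16  [A.ok - 5]

29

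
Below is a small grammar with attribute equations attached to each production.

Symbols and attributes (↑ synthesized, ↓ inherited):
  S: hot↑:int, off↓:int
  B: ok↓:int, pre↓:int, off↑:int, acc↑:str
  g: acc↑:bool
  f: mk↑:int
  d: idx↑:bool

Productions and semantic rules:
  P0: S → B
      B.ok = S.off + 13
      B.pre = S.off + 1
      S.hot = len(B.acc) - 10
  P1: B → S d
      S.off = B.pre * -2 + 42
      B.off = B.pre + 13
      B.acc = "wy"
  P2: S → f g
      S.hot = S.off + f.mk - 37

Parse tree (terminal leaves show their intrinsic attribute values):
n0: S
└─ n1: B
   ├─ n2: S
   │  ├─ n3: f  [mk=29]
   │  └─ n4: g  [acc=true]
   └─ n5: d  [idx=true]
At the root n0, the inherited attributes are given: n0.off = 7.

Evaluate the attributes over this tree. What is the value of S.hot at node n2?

18

1. n0.off = 7  [given at root]
2. n1.ok = 20  [S.off + 13]
3. n1.pre = 8  [S.off + 1]
4. n2.off = 26  [B.pre * -2 + 42]
5. n3.mk = 29  [terminal]
6. n4.acc = true  [terminal]
7. n2.hot = 18  [S.off + f.mk - 37]
8. n5.idx = true  [terminal]
9. n1.off = 21  [B.pre + 13]
10. n1.acc = "wy"  ["wy"]
11. n0.hot = -8  [len(B.acc) - 10]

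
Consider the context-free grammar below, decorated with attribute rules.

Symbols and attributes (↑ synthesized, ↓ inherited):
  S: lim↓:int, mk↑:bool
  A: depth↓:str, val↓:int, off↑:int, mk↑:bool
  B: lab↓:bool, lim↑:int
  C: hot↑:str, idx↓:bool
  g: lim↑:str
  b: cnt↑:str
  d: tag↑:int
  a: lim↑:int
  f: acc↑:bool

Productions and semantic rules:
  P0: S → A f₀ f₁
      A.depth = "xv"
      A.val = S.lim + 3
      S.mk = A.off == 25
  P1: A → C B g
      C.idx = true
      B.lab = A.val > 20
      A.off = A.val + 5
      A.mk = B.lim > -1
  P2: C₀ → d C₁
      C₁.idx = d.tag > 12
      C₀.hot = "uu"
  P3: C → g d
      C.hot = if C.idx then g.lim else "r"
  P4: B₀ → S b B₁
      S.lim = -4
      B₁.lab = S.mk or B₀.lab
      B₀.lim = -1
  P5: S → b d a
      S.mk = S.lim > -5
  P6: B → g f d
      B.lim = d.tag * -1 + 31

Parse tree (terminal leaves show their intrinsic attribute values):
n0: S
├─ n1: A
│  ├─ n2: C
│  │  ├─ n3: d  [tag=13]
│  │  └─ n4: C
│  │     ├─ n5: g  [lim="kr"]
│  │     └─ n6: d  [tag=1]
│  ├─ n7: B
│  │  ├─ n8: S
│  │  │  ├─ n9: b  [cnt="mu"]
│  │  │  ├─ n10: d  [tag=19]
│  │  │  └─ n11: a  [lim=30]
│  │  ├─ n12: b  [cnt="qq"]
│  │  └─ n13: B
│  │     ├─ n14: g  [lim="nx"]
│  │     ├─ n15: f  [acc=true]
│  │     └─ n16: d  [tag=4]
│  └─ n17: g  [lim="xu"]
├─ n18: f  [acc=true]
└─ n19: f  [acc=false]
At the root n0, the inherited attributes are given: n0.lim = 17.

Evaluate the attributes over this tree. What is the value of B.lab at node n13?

true

1. n0.lim = 17  [given at root]
2. n1.depth = "xv"  ["xv"]
3. n1.val = 20  [S.lim + 3]
4. n2.idx = true  [true]
5. n3.tag = 13  [terminal]
6. n4.idx = true  [d.tag > 12]
7. n5.lim = "kr"  [terminal]
8. n6.tag = 1  [terminal]
9. n4.hot = "kr"  [if C.idx then g.lim else "r"]
10. n2.hot = "uu"  ["uu"]
11. n7.lab = false  [A.val > 20]
12. n8.lim = -4  [-4]
13. n9.cnt = "mu"  [terminal]
14. n10.tag = 19  [terminal]
15. n11.lim = 30  [terminal]
16. n8.mk = true  [S.lim > -5]
17. n12.cnt = "qq"  [terminal]
18. n13.lab = true  [S.mk or B₀.lab]
19. n14.lim = "nx"  [terminal]
20. n15.acc = true  [terminal]
21. n16.tag = 4  [terminal]
22. n13.lim = 27  [d.tag * -1 + 31]
23. n7.lim = -1  [-1]
24. n17.lim = "xu"  [terminal]
25. n1.off = 25  [A.val + 5]
26. n1.mk = false  [B.lim > -1]
27. n18.acc = true  [terminal]
28. n19.acc = false  [terminal]
29. n0.mk = true  [A.off == 25]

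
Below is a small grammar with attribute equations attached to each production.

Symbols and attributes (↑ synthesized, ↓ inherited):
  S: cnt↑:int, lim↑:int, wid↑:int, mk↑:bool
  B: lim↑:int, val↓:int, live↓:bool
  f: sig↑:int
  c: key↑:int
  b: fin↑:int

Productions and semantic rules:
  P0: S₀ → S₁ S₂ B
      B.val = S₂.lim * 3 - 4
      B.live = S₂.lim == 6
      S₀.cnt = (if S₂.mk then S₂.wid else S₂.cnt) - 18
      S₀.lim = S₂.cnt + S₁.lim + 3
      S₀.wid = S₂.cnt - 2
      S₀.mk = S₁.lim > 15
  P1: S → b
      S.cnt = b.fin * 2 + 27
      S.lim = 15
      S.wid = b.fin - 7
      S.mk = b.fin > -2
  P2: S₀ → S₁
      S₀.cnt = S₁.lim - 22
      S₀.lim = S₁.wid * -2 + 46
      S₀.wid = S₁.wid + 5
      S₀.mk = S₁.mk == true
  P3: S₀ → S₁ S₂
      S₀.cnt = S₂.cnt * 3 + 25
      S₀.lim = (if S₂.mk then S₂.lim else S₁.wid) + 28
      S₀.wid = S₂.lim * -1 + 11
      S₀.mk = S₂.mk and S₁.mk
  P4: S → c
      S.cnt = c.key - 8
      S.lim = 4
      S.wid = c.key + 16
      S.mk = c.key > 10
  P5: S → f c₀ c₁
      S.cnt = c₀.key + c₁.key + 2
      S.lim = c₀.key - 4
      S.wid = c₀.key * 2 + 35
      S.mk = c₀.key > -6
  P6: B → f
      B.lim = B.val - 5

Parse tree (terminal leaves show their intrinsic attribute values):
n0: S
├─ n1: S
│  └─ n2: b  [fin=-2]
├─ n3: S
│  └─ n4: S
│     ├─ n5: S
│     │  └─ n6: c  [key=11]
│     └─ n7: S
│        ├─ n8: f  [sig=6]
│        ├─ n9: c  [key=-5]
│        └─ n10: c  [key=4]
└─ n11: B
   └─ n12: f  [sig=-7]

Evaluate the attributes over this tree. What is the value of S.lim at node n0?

15

1. n2.fin = -2  [terminal]
2. n1.cnt = 23  [b.fin * 2 + 27]
3. n1.lim = 15  [15]
4. n1.wid = -9  [b.fin - 7]
5. n1.mk = false  [b.fin > -2]
6. n6.key = 11  [terminal]
7. n5.cnt = 3  [c.key - 8]
8. n5.lim = 4  [4]
9. n5.wid = 27  [c.key + 16]
10. n5.mk = true  [c.key > 10]
11. n8.sig = 6  [terminal]
12. n9.key = -5  [terminal]
13. n10.key = 4  [terminal]
14. n7.cnt = 1  [c₀.key + c₁.key + 2]
15. n7.lim = -9  [c₀.key - 4]
16. n7.wid = 25  [c₀.key * 2 + 35]
17. n7.mk = true  [c₀.key > -6]
18. n4.cnt = 28  [S₂.cnt * 3 + 25]
19. n4.lim = 19  [(if S₂.mk then S₂.lim else S₁.wid) + 28]
20. n4.wid = 20  [S₂.lim * -1 + 11]
21. n4.mk = true  [S₂.mk and S₁.mk]
22. n3.cnt = -3  [S₁.lim - 22]
23. n3.lim = 6  [S₁.wid * -2 + 46]
24. n3.wid = 25  [S₁.wid + 5]
25. n3.mk = true  [S₁.mk == true]
26. n11.val = 14  [S₂.lim * 3 - 4]
27. n11.live = true  [S₂.lim == 6]
28. n12.sig = -7  [terminal]
29. n11.lim = 9  [B.val - 5]
30. n0.cnt = 7  [(if S₂.mk then S₂.wid else S₂.cnt) - 18]
31. n0.lim = 15  [S₂.cnt + S₁.lim + 3]
32. n0.wid = -5  [S₂.cnt - 2]
33. n0.mk = false  [S₁.lim > 15]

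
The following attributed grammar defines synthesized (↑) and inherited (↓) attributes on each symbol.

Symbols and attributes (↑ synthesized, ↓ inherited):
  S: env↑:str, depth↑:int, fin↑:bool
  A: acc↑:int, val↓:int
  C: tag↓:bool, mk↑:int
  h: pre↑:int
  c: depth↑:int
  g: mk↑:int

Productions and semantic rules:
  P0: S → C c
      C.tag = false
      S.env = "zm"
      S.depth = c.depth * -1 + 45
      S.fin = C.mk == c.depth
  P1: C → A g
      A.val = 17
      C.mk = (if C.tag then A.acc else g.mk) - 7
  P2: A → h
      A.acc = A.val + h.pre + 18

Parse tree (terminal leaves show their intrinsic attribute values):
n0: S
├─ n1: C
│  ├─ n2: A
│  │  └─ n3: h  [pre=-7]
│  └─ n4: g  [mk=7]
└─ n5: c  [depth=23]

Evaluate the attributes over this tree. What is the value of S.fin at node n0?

false

1. n1.tag = false  [false]
2. n2.val = 17  [17]
3. n3.pre = -7  [terminal]
4. n2.acc = 28  [A.val + h.pre + 18]
5. n4.mk = 7  [terminal]
6. n1.mk = 0  [(if C.tag then A.acc else g.mk) - 7]
7. n5.depth = 23  [terminal]
8. n0.env = "zm"  ["zm"]
9. n0.depth = 22  [c.depth * -1 + 45]
10. n0.fin = false  [C.mk == c.depth]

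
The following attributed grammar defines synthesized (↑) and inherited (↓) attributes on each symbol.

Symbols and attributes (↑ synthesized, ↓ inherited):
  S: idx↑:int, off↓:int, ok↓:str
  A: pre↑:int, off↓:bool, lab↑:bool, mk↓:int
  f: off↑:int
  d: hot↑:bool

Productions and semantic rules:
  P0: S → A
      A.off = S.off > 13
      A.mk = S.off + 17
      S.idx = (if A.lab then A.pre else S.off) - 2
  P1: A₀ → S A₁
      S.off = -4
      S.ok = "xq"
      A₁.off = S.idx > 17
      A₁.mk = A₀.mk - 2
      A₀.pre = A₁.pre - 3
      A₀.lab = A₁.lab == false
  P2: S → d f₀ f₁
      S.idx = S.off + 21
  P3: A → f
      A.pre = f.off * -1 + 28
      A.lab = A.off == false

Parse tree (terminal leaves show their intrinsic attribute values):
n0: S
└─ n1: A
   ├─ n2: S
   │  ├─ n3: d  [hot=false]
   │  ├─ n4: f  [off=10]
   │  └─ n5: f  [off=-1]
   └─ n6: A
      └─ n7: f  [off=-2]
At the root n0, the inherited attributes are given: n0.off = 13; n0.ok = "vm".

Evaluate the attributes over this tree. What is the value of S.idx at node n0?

1. n0.off = 13  [given at root]
2. n0.ok = "vm"  [given at root]
3. n1.off = false  [S.off > 13]
4. n1.mk = 30  [S.off + 17]
5. n2.off = -4  [-4]
6. n2.ok = "xq"  ["xq"]
7. n3.hot = false  [terminal]
8. n4.off = 10  [terminal]
9. n5.off = -1  [terminal]
10. n2.idx = 17  [S.off + 21]
11. n6.off = false  [S.idx > 17]
12. n6.mk = 28  [A₀.mk - 2]
13. n7.off = -2  [terminal]
14. n6.pre = 30  [f.off * -1 + 28]
15. n6.lab = true  [A.off == false]
16. n1.pre = 27  [A₁.pre - 3]
17. n1.lab = false  [A₁.lab == false]
18. n0.idx = 11  [(if A.lab then A.pre else S.off) - 2]

11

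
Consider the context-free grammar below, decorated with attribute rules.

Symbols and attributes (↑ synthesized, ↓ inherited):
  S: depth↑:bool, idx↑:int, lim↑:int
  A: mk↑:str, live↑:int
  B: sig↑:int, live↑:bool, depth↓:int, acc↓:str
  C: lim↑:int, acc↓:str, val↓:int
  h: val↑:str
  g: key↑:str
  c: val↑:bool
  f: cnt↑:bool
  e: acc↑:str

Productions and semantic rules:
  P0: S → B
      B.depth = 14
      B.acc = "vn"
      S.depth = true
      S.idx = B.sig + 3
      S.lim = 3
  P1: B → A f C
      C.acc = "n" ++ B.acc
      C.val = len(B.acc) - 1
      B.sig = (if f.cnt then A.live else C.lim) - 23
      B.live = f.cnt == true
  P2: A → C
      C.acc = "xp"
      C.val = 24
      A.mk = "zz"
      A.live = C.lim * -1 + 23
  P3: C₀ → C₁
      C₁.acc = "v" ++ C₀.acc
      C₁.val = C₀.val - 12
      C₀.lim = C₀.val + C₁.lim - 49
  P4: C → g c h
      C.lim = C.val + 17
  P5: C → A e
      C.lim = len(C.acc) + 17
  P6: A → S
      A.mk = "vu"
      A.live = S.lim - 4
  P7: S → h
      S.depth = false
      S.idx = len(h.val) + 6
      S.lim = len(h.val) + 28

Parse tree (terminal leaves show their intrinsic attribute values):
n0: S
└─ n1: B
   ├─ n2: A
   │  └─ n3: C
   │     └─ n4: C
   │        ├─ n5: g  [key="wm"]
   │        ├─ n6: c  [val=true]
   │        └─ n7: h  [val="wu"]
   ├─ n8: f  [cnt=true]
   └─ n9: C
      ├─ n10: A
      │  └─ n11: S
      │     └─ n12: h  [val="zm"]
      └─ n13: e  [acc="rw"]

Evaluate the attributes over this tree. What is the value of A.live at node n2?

19

1. n1.depth = 14  [14]
2. n1.acc = "vn"  ["vn"]
3. n3.acc = "xp"  ["xp"]
4. n3.val = 24  [24]
5. n4.acc = "vxp"  ["v" ++ C₀.acc]
6. n4.val = 12  [C₀.val - 12]
7. n5.key = "wm"  [terminal]
8. n6.val = true  [terminal]
9. n7.val = "wu"  [terminal]
10. n4.lim = 29  [C.val + 17]
11. n3.lim = 4  [C₀.val + C₁.lim - 49]
12. n2.mk = "zz"  ["zz"]
13. n2.live = 19  [C.lim * -1 + 23]
14. n8.cnt = true  [terminal]
15. n9.acc = "nvn"  ["n" ++ B.acc]
16. n9.val = 1  [len(B.acc) - 1]
17. n12.val = "zm"  [terminal]
18. n11.depth = false  [false]
19. n11.idx = 8  [len(h.val) + 6]
20. n11.lim = 30  [len(h.val) + 28]
21. n10.mk = "vu"  ["vu"]
22. n10.live = 26  [S.lim - 4]
23. n13.acc = "rw"  [terminal]
24. n9.lim = 20  [len(C.acc) + 17]
25. n1.sig = -4  [(if f.cnt then A.live else C.lim) - 23]
26. n1.live = true  [f.cnt == true]
27. n0.depth = true  [true]
28. n0.idx = -1  [B.sig + 3]
29. n0.lim = 3  [3]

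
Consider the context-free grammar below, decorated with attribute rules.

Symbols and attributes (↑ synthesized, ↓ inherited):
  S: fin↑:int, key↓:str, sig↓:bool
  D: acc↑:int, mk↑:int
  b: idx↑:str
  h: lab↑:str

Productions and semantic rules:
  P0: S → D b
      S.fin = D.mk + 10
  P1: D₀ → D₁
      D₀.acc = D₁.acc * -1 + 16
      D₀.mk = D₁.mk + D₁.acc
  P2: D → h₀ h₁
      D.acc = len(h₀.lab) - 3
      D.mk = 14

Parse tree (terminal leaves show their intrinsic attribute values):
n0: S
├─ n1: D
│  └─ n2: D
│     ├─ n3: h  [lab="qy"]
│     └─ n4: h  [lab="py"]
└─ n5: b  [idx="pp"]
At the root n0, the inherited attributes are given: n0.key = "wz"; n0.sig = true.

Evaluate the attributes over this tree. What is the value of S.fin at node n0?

23

1. n0.key = "wz"  [given at root]
2. n0.sig = true  [given at root]
3. n3.lab = "qy"  [terminal]
4. n4.lab = "py"  [terminal]
5. n2.acc = -1  [len(h₀.lab) - 3]
6. n2.mk = 14  [14]
7. n1.acc = 17  [D₁.acc * -1 + 16]
8. n1.mk = 13  [D₁.mk + D₁.acc]
9. n5.idx = "pp"  [terminal]
10. n0.fin = 23  [D.mk + 10]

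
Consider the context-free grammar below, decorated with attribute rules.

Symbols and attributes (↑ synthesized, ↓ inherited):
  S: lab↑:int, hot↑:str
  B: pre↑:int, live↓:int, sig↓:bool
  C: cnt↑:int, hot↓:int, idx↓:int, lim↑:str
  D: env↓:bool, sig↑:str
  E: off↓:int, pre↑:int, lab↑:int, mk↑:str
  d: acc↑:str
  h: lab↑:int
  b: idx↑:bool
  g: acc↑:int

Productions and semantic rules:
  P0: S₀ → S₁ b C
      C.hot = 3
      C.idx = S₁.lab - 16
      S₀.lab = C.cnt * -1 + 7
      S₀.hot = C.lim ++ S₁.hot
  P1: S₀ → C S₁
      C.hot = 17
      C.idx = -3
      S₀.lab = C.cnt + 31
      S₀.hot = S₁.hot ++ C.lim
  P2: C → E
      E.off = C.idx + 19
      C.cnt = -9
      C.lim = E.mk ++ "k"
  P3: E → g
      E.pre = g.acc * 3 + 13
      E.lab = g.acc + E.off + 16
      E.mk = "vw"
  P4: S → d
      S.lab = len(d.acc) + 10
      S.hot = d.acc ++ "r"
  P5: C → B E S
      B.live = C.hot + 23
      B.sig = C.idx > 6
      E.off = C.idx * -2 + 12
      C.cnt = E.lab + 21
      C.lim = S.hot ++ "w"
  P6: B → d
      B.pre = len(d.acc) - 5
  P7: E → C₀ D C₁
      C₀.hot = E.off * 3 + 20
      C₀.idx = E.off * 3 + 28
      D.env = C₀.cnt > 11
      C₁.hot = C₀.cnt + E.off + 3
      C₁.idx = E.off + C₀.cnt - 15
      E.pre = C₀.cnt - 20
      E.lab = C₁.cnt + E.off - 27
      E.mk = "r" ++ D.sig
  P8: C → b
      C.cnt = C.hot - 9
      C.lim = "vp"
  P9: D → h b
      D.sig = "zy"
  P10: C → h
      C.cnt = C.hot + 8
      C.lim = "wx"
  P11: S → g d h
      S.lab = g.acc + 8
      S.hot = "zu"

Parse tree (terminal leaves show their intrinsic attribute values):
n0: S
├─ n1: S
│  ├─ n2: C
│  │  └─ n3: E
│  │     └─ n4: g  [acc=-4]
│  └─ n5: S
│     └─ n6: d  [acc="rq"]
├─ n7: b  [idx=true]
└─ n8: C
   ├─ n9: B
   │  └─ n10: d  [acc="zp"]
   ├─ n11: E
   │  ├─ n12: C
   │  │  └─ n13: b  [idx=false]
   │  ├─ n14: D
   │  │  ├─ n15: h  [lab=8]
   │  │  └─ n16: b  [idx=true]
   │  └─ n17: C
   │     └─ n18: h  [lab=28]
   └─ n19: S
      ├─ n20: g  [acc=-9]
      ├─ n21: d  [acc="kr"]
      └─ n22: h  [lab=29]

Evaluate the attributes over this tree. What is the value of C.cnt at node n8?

16

1. n2.hot = 17  [17]
2. n2.idx = -3  [-3]
3. n3.off = 16  [C.idx + 19]
4. n4.acc = -4  [terminal]
5. n3.pre = 1  [g.acc * 3 + 13]
6. n3.lab = 28  [g.acc + E.off + 16]
7. n3.mk = "vw"  ["vw"]
8. n2.cnt = -9  [-9]
9. n2.lim = "vwk"  [E.mk ++ "k"]
10. n6.acc = "rq"  [terminal]
11. n5.lab = 12  [len(d.acc) + 10]
12. n5.hot = "rqr"  [d.acc ++ "r"]
13. n1.lab = 22  [C.cnt + 31]
14. n1.hot = "rqrvwk"  [S₁.hot ++ C.lim]
15. n7.idx = true  [terminal]
16. n8.hot = 3  [3]
17. n8.idx = 6  [S₁.lab - 16]
18. n9.live = 26  [C.hot + 23]
19. n9.sig = false  [C.idx > 6]
20. n10.acc = "zp"  [terminal]
21. n9.pre = -3  [len(d.acc) - 5]
22. n11.off = 0  [C.idx * -2 + 12]
23. n12.hot = 20  [E.off * 3 + 20]
24. n12.idx = 28  [E.off * 3 + 28]
25. n13.idx = false  [terminal]
26. n12.cnt = 11  [C.hot - 9]
27. n12.lim = "vp"  ["vp"]
28. n14.env = false  [C₀.cnt > 11]
29. n15.lab = 8  [terminal]
30. n16.idx = true  [terminal]
31. n14.sig = "zy"  ["zy"]
32. n17.hot = 14  [C₀.cnt + E.off + 3]
33. n17.idx = -4  [E.off + C₀.cnt - 15]
34. n18.lab = 28  [terminal]
35. n17.cnt = 22  [C.hot + 8]
36. n17.lim = "wx"  ["wx"]
37. n11.pre = -9  [C₀.cnt - 20]
38. n11.lab = -5  [C₁.cnt + E.off - 27]
39. n11.mk = "rzy"  ["r" ++ D.sig]
40. n20.acc = -9  [terminal]
41. n21.acc = "kr"  [terminal]
42. n22.lab = 29  [terminal]
43. n19.lab = -1  [g.acc + 8]
44. n19.hot = "zu"  ["zu"]
45. n8.cnt = 16  [E.lab + 21]
46. n8.lim = "zuw"  [S.hot ++ "w"]
47. n0.lab = -9  [C.cnt * -1 + 7]
48. n0.hot = "zuwrqrvwk"  [C.lim ++ S₁.hot]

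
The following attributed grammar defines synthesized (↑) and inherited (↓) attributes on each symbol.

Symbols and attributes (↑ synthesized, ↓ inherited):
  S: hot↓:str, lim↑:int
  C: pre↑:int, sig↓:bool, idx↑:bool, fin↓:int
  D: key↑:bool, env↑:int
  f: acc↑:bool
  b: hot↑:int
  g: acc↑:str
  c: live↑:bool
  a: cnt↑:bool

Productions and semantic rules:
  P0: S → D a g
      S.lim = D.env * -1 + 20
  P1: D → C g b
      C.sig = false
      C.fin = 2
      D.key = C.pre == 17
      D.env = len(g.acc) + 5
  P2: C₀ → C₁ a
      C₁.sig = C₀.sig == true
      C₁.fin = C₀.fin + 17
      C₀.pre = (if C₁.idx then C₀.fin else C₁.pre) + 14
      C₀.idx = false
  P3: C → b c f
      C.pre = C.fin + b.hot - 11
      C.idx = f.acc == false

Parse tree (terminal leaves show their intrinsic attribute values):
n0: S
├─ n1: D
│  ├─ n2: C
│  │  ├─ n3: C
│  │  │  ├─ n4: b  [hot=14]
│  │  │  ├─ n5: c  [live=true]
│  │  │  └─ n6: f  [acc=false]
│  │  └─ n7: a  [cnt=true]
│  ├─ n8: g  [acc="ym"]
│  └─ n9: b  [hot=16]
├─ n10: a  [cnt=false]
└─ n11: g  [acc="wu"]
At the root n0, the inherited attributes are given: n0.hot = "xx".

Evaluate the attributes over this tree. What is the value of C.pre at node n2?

16

1. n0.hot = "xx"  [given at root]
2. n2.sig = false  [false]
3. n2.fin = 2  [2]
4. n3.sig = false  [C₀.sig == true]
5. n3.fin = 19  [C₀.fin + 17]
6. n4.hot = 14  [terminal]
7. n5.live = true  [terminal]
8. n6.acc = false  [terminal]
9. n3.pre = 22  [C.fin + b.hot - 11]
10. n3.idx = true  [f.acc == false]
11. n7.cnt = true  [terminal]
12. n2.pre = 16  [(if C₁.idx then C₀.fin else C₁.pre) + 14]
13. n2.idx = false  [false]
14. n8.acc = "ym"  [terminal]
15. n9.hot = 16  [terminal]
16. n1.key = false  [C.pre == 17]
17. n1.env = 7  [len(g.acc) + 5]
18. n10.cnt = false  [terminal]
19. n11.acc = "wu"  [terminal]
20. n0.lim = 13  [D.env * -1 + 20]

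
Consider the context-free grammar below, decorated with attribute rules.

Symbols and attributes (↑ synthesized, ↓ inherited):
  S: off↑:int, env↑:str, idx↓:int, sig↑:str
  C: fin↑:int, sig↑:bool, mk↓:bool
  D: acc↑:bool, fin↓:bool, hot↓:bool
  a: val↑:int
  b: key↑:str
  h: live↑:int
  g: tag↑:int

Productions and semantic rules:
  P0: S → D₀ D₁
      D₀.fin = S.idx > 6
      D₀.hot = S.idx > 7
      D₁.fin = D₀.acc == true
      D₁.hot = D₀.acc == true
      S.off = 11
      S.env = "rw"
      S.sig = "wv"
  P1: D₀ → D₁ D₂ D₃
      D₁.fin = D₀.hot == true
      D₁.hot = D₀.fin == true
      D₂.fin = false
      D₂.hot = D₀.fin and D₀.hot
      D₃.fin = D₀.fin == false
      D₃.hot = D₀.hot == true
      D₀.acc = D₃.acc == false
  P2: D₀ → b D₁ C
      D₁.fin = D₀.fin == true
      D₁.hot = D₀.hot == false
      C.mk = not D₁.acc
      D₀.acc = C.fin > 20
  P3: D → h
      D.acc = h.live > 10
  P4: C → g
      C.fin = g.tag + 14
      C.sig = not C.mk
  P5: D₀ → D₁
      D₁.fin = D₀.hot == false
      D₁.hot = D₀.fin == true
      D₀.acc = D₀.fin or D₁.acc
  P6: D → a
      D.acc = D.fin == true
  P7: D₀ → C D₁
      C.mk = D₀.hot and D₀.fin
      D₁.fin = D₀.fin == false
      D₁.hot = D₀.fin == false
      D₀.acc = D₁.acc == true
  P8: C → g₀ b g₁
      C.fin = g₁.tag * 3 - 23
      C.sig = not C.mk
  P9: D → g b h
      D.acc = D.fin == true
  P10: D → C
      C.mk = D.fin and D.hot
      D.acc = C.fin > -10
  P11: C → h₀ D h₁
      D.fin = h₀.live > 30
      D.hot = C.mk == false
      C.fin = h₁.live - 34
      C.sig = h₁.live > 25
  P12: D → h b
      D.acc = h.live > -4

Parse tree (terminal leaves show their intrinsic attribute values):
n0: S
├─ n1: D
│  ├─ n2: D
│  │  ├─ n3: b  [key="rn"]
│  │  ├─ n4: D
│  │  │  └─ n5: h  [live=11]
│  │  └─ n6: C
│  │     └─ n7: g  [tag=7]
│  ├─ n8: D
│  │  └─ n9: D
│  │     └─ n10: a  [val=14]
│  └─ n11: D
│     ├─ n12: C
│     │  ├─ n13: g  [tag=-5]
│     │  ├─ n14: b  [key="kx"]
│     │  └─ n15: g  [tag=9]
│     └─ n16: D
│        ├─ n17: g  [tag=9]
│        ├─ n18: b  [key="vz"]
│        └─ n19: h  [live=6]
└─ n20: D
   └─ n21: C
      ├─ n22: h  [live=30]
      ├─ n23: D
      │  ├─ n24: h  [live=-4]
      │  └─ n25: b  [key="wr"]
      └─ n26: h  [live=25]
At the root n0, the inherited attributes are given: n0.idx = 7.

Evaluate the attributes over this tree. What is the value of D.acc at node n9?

1. n0.idx = 7  [given at root]
2. n1.fin = true  [S.idx > 6]
3. n1.hot = false  [S.idx > 7]
4. n2.fin = false  [D₀.hot == true]
5. n2.hot = true  [D₀.fin == true]
6. n3.key = "rn"  [terminal]
7. n4.fin = false  [D₀.fin == true]
8. n4.hot = false  [D₀.hot == false]
9. n5.live = 11  [terminal]
10. n4.acc = true  [h.live > 10]
11. n6.mk = false  [not D₁.acc]
12. n7.tag = 7  [terminal]
13. n6.fin = 21  [g.tag + 14]
14. n6.sig = true  [not C.mk]
15. n2.acc = true  [C.fin > 20]
16. n8.fin = false  [false]
17. n8.hot = false  [D₀.fin and D₀.hot]
18. n9.fin = true  [D₀.hot == false]
19. n9.hot = false  [D₀.fin == true]
20. n10.val = 14  [terminal]
21. n9.acc = true  [D.fin == true]
22. n8.acc = true  [D₀.fin or D₁.acc]
23. n11.fin = false  [D₀.fin == false]
24. n11.hot = false  [D₀.hot == true]
25. n12.mk = false  [D₀.hot and D₀.fin]
26. n13.tag = -5  [terminal]
27. n14.key = "kx"  [terminal]
28. n15.tag = 9  [terminal]
29. n12.fin = 4  [g₁.tag * 3 - 23]
30. n12.sig = true  [not C.mk]
31. n16.fin = true  [D₀.fin == false]
32. n16.hot = true  [D₀.fin == false]
33. n17.tag = 9  [terminal]
34. n18.key = "vz"  [terminal]
35. n19.live = 6  [terminal]
36. n16.acc = true  [D.fin == true]
37. n11.acc = true  [D₁.acc == true]
38. n1.acc = false  [D₃.acc == false]
39. n20.fin = false  [D₀.acc == true]
40. n20.hot = false  [D₀.acc == true]
41. n21.mk = false  [D.fin and D.hot]
42. n22.live = 30  [terminal]
43. n23.fin = false  [h₀.live > 30]
44. n23.hot = true  [C.mk == false]
45. n24.live = -4  [terminal]
46. n25.key = "wr"  [terminal]
47. n23.acc = false  [h.live > -4]
48. n26.live = 25  [terminal]
49. n21.fin = -9  [h₁.live - 34]
50. n21.sig = false  [h₁.live > 25]
51. n20.acc = true  [C.fin > -10]
52. n0.off = 11  [11]
53. n0.env = "rw"  ["rw"]
54. n0.sig = "wv"  ["wv"]

true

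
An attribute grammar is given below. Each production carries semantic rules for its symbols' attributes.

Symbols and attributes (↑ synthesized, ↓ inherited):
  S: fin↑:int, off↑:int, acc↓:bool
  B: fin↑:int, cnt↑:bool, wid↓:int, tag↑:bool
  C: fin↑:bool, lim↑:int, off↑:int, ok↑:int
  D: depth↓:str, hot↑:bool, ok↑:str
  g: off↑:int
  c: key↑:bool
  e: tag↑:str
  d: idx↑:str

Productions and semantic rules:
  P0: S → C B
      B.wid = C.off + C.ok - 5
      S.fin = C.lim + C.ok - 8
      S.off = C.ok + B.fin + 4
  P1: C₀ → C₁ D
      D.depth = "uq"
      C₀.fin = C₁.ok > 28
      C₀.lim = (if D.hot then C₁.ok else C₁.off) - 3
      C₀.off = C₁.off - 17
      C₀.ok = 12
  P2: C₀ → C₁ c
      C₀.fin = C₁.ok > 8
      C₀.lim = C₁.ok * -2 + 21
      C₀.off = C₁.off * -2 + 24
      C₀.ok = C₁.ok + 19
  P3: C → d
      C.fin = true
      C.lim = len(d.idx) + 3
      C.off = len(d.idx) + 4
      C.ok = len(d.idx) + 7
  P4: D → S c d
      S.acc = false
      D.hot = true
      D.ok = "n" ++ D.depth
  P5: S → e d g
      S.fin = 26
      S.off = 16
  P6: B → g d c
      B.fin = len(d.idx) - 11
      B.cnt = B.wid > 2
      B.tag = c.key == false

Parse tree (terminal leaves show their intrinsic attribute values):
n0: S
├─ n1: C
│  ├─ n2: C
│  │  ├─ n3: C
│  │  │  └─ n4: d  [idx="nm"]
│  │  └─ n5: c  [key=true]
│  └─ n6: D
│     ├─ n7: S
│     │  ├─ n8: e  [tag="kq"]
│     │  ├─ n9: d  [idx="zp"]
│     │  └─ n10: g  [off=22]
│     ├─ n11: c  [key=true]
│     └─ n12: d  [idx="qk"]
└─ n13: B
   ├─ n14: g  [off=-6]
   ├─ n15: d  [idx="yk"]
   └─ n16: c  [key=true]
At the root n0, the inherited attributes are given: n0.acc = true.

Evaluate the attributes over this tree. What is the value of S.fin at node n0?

29

1. n0.acc = true  [given at root]
2. n4.idx = "nm"  [terminal]
3. n3.fin = true  [true]
4. n3.lim = 5  [len(d.idx) + 3]
5. n3.off = 6  [len(d.idx) + 4]
6. n3.ok = 9  [len(d.idx) + 7]
7. n5.key = true  [terminal]
8. n2.fin = true  [C₁.ok > 8]
9. n2.lim = 3  [C₁.ok * -2 + 21]
10. n2.off = 12  [C₁.off * -2 + 24]
11. n2.ok = 28  [C₁.ok + 19]
12. n6.depth = "uq"  ["uq"]
13. n7.acc = false  [false]
14. n8.tag = "kq"  [terminal]
15. n9.idx = "zp"  [terminal]
16. n10.off = 22  [terminal]
17. n7.fin = 26  [26]
18. n7.off = 16  [16]
19. n11.key = true  [terminal]
20. n12.idx = "qk"  [terminal]
21. n6.hot = true  [true]
22. n6.ok = "nuq"  ["n" ++ D.depth]
23. n1.fin = false  [C₁.ok > 28]
24. n1.lim = 25  [(if D.hot then C₁.ok else C₁.off) - 3]
25. n1.off = -5  [C₁.off - 17]
26. n1.ok = 12  [12]
27. n13.wid = 2  [C.off + C.ok - 5]
28. n14.off = -6  [terminal]
29. n15.idx = "yk"  [terminal]
30. n16.key = true  [terminal]
31. n13.fin = -9  [len(d.idx) - 11]
32. n13.cnt = false  [B.wid > 2]
33. n13.tag = false  [c.key == false]
34. n0.fin = 29  [C.lim + C.ok - 8]
35. n0.off = 7  [C.ok + B.fin + 4]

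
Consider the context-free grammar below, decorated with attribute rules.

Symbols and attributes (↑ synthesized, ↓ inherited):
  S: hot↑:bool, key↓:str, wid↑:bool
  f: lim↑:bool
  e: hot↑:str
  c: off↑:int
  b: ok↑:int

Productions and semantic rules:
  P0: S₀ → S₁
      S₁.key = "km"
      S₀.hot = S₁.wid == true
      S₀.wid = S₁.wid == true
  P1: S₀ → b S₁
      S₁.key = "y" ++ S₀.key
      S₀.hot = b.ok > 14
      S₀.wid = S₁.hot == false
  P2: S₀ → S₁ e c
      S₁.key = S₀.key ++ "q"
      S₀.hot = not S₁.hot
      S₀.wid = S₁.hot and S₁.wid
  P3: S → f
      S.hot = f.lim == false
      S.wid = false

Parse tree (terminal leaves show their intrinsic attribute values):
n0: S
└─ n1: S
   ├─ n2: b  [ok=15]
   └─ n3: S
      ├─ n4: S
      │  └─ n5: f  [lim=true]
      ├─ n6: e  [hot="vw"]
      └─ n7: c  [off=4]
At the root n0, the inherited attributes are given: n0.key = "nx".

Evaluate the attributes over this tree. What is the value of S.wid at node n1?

false

1. n0.key = "nx"  [given at root]
2. n1.key = "km"  ["km"]
3. n2.ok = 15  [terminal]
4. n3.key = "ykm"  ["y" ++ S₀.key]
5. n4.key = "ykmq"  [S₀.key ++ "q"]
6. n5.lim = true  [terminal]
7. n4.hot = false  [f.lim == false]
8. n4.wid = false  [false]
9. n6.hot = "vw"  [terminal]
10. n7.off = 4  [terminal]
11. n3.hot = true  [not S₁.hot]
12. n3.wid = false  [S₁.hot and S₁.wid]
13. n1.hot = true  [b.ok > 14]
14. n1.wid = false  [S₁.hot == false]
15. n0.hot = false  [S₁.wid == true]
16. n0.wid = false  [S₁.wid == true]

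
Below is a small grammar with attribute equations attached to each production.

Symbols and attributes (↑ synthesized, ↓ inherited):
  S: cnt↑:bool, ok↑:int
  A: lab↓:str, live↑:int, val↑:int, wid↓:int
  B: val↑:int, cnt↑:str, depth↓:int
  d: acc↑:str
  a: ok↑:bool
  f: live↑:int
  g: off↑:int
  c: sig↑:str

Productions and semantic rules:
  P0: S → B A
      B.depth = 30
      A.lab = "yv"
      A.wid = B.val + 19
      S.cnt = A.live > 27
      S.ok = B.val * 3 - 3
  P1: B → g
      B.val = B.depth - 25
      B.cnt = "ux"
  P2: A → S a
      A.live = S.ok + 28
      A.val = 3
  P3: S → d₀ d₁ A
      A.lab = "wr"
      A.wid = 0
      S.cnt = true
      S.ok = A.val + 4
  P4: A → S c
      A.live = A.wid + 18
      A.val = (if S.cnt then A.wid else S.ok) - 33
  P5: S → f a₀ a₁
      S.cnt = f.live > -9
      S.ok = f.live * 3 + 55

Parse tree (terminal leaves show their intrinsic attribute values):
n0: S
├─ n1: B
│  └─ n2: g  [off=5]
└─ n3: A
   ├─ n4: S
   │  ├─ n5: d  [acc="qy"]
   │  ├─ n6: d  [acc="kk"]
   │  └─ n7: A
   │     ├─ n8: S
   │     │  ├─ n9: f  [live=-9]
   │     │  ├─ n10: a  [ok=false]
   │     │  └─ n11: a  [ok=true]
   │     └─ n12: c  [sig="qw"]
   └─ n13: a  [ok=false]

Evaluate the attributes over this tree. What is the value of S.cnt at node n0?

false

1. n1.depth = 30  [30]
2. n2.off = 5  [terminal]
3. n1.val = 5  [B.depth - 25]
4. n1.cnt = "ux"  ["ux"]
5. n3.lab = "yv"  ["yv"]
6. n3.wid = 24  [B.val + 19]
7. n5.acc = "qy"  [terminal]
8. n6.acc = "kk"  [terminal]
9. n7.lab = "wr"  ["wr"]
10. n7.wid = 0  [0]
11. n9.live = -9  [terminal]
12. n10.ok = false  [terminal]
13. n11.ok = true  [terminal]
14. n8.cnt = false  [f.live > -9]
15. n8.ok = 28  [f.live * 3 + 55]
16. n12.sig = "qw"  [terminal]
17. n7.live = 18  [A.wid + 18]
18. n7.val = -5  [(if S.cnt then A.wid else S.ok) - 33]
19. n4.cnt = true  [true]
20. n4.ok = -1  [A.val + 4]
21. n13.ok = false  [terminal]
22. n3.live = 27  [S.ok + 28]
23. n3.val = 3  [3]
24. n0.cnt = false  [A.live > 27]
25. n0.ok = 12  [B.val * 3 - 3]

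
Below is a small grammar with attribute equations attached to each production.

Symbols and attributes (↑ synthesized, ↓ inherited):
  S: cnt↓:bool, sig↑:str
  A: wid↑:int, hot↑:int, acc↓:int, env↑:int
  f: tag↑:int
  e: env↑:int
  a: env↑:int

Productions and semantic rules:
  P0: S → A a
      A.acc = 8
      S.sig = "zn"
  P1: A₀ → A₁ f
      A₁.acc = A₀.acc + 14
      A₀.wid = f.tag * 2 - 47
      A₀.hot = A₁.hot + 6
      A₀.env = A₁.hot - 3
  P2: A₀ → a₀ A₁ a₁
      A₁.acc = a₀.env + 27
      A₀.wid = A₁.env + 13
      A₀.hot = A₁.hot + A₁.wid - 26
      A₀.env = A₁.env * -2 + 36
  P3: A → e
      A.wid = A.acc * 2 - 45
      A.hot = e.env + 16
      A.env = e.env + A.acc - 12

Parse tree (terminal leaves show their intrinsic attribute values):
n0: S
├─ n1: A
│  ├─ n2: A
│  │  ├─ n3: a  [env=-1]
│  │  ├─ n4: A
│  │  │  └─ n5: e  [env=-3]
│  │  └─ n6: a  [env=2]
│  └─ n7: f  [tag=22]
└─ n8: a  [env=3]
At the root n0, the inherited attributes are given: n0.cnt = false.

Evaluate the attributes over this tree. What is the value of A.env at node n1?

1. n0.cnt = false  [given at root]
2. n1.acc = 8  [8]
3. n2.acc = 22  [A₀.acc + 14]
4. n3.env = -1  [terminal]
5. n4.acc = 26  [a₀.env + 27]
6. n5.env = -3  [terminal]
7. n4.wid = 7  [A.acc * 2 - 45]
8. n4.hot = 13  [e.env + 16]
9. n4.env = 11  [e.env + A.acc - 12]
10. n6.env = 2  [terminal]
11. n2.wid = 24  [A₁.env + 13]
12. n2.hot = -6  [A₁.hot + A₁.wid - 26]
13. n2.env = 14  [A₁.env * -2 + 36]
14. n7.tag = 22  [terminal]
15. n1.wid = -3  [f.tag * 2 - 47]
16. n1.hot = 0  [A₁.hot + 6]
17. n1.env = -9  [A₁.hot - 3]
18. n8.env = 3  [terminal]
19. n0.sig = "zn"  ["zn"]

-9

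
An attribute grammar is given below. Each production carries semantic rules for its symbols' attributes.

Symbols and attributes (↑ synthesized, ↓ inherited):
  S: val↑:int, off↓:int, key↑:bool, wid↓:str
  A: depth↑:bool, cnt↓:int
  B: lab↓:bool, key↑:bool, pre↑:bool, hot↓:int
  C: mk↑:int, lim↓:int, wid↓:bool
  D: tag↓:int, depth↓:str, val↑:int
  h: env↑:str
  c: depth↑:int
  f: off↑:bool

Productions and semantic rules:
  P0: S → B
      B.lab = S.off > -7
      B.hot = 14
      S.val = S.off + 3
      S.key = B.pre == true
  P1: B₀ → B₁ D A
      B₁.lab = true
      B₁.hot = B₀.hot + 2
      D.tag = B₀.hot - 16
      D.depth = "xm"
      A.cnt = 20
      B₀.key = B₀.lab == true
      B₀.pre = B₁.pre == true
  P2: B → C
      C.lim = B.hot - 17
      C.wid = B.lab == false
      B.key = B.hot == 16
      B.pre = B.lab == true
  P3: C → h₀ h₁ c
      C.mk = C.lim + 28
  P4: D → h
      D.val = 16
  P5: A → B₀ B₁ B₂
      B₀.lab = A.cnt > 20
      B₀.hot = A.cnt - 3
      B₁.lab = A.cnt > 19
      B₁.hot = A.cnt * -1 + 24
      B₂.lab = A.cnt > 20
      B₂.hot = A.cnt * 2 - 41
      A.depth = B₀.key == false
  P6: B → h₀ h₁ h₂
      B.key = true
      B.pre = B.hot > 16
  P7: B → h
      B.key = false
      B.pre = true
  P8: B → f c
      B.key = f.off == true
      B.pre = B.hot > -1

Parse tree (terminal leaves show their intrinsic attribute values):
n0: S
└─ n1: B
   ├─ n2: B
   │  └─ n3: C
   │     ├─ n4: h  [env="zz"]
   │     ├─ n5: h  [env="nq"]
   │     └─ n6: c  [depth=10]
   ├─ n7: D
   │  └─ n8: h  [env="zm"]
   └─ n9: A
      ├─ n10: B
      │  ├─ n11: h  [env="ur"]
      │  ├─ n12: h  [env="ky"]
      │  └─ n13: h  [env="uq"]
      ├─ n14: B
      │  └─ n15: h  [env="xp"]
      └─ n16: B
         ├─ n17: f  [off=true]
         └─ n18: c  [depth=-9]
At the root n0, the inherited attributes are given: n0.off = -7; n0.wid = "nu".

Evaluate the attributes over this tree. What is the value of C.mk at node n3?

1. n0.off = -7  [given at root]
2. n0.wid = "nu"  [given at root]
3. n1.lab = false  [S.off > -7]
4. n1.hot = 14  [14]
5. n2.lab = true  [true]
6. n2.hot = 16  [B₀.hot + 2]
7. n3.lim = -1  [B.hot - 17]
8. n3.wid = false  [B.lab == false]
9. n4.env = "zz"  [terminal]
10. n5.env = "nq"  [terminal]
11. n6.depth = 10  [terminal]
12. n3.mk = 27  [C.lim + 28]
13. n2.key = true  [B.hot == 16]
14. n2.pre = true  [B.lab == true]
15. n7.tag = -2  [B₀.hot - 16]
16. n7.depth = "xm"  ["xm"]
17. n8.env = "zm"  [terminal]
18. n7.val = 16  [16]
19. n9.cnt = 20  [20]
20. n10.lab = false  [A.cnt > 20]
21. n10.hot = 17  [A.cnt - 3]
22. n11.env = "ur"  [terminal]
23. n12.env = "ky"  [terminal]
24. n13.env = "uq"  [terminal]
25. n10.key = true  [true]
26. n10.pre = true  [B.hot > 16]
27. n14.lab = true  [A.cnt > 19]
28. n14.hot = 4  [A.cnt * -1 + 24]
29. n15.env = "xp"  [terminal]
30. n14.key = false  [false]
31. n14.pre = true  [true]
32. n16.lab = false  [A.cnt > 20]
33. n16.hot = -1  [A.cnt * 2 - 41]
34. n17.off = true  [terminal]
35. n18.depth = -9  [terminal]
36. n16.key = true  [f.off == true]
37. n16.pre = false  [B.hot > -1]
38. n9.depth = false  [B₀.key == false]
39. n1.key = false  [B₀.lab == true]
40. n1.pre = true  [B₁.pre == true]
41. n0.val = -4  [S.off + 3]
42. n0.key = true  [B.pre == true]

27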